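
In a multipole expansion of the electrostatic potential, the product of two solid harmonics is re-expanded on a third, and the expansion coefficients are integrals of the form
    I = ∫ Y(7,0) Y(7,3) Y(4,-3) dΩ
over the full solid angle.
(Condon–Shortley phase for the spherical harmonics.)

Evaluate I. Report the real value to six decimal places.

Rules hold: Σm=0, L=18 even, 0≤4≤14.
N = 15·15·9 = 2025
Δ = 10!·4!·4!/19! = 1/58198140
Racah Σ t=3..7: t=3:−1/17418240 t=4:+1/622080 t=5:−1/230400 t=6:+1/622080 t=7:−1/17418240 = -1/806400
⇒ 3j(7 7 4; 0 0 0)² = 2268/230945, sgn -1
Racah Σ t=6..7: t=6:+1/2488320 t=7:−1/4354560 = 1/5806080
⇒ 3j(7 7 4; 0 3 -3)² = 525/92378, sgn -1
4πI² = N·(3j₀)²·(3jₘ)² = 241116750/2133423721
I = +1·√(0.113019/4π) = 0.09483534

0.094835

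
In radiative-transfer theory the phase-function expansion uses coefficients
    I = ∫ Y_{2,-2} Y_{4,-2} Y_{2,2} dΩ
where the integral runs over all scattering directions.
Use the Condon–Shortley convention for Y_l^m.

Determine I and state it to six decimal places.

Σmᵢ = -2 ≠ 0, so the φ-integral vanishes; I = 0

0.000000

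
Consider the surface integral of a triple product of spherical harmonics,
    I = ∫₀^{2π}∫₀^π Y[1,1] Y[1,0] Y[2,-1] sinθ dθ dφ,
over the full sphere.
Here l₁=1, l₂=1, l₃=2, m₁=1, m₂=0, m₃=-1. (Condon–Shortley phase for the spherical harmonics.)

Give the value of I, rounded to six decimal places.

m-sum 0 ✓  L=4 even ✓  0≤2≤2 ✓
Π(2lᵢ+1) = 3×3×5 = 45
triangle coeff Δ(1,1,2) = 1/30
Σ_t [0,0]: t=0:+1/1 = 1/1
(3j)²=2/15 [(1 1 2; 0 0 0)], sign=+1
Σ_t [0,0]: t=0:+1/2 = 1/2
(3j)²=1/10 [(1 1 2; 1 0 -1)], sign=-1
⇒ 4πI² = 3/5
I = (-1)√(3/5/(4π)) = -0.21850969

-0.218510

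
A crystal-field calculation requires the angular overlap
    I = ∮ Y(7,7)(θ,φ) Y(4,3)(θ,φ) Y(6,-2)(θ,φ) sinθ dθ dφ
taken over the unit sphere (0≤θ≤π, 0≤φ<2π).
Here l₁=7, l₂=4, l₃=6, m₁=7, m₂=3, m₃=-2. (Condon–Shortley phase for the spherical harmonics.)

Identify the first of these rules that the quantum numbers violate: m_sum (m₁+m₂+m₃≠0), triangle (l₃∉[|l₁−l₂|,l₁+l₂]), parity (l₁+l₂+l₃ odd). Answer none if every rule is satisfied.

m_sum

azimuthal sum: 7 + 3 − 2 = 8  ✗
3 ≤ 6 ≤ 11 (triangle on l)
L = 7 + 4 + 6 = 17 (odd)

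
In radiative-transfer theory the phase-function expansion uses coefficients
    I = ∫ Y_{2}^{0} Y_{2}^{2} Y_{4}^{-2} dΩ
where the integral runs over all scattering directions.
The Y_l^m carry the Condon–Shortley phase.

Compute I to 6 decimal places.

Checks pass: Σm=0; 8 even; l₃=4∈[0,4].
(2·2+1)(2·2+1)(2·4+1) = 225
Δ: 0! 4! 4! / 9! → 1/630
sum: t=0:+1/16 = 1/16
3j²(2 2 4; 0 0 0) = Δ·Π!·Σ² = 2/35  (sign +1)
sum: t=0:+1/96 = 1/96
3j²(2 2 4; 0 2 -2) = Δ·Π!·Σ² = 1/42  (sign +1)
combine: 4πI² = 225·2/35·1/42 = 15/49
take √, sign +1: I = 0.15607835

0.156078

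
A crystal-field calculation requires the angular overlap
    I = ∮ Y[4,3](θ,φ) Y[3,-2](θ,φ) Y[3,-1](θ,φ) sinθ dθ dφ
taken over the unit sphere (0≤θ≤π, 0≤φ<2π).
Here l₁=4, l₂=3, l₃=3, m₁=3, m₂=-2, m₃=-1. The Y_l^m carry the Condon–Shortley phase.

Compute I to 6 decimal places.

-0.095955

m-sum 0 ✓  L=10 even ✓  1≤3≤7 ✓
Π(2lᵢ+1) = 9×7×7 = 441
triangle coeff Δ(4,3,3) = 1/34650
Σ_t [1,3]: t=1:−1/72 t=2:+1/16 t=3:−1/72 = 5/144
(3j)²=2/77 [(4 3 3; 0 0 0)], sign=-1
Σ_t [0,1]: t=0:+1/144 t=1:−1/288 = 1/288
(3j)²=1/99 [(4 3 3; 3 -2 -1)], sign=+1
⇒ 4πI² = 14/121
I = (-1)√(14/121/(4π)) = -0.09595473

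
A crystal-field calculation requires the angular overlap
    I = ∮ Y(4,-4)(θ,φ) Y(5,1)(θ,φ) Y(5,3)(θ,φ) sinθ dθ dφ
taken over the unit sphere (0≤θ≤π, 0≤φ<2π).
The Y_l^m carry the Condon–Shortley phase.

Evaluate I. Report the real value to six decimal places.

-0.168084

Rules hold: Σm=0, L=14 even, 1≤5≤9.
N = 9·11·11 = 1089
Δ = 4!·4!·6!/15! = 1/3153150
Racah Σ t=0..4: t=0:+1/69120 t=1:−1/1728 t=2:+1/576 t=3:−1/1728 t=4:+1/69120 = 7/11520
⇒ 3j(4 5 5; 0 0 0)² = 2/143, sgn -1
Racah Σ t=4..4: t=4:+1/27648 = 1/27648
⇒ 3j(4 5 5; -4 1 3)² = 10/429, sgn +1
4πI² = N·(3j₀)²·(3jₘ)² = 60/169
I = -1·√(0.35503/4π) = -0.16808437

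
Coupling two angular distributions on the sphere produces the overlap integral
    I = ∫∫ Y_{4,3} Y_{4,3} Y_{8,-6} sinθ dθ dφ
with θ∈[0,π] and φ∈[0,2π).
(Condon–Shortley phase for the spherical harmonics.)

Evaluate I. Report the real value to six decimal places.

0.277473

Rules hold: Σm=0, L=16 even, 0≤8≤8.
N = 9·9·17 = 1377
Δ = 0!·8!·8!/17! = 1/218790
Racah Σ t=0..0: t=0:+1/331776 = 1/331776
⇒ 3j(4 4 8; 0 0 0)² = 490/21879, sgn +1
Racah Σ t=0..0: t=0:+1/25401600 = 1/25401600
⇒ 3j(4 4 8; 3 3 -6)² = 8/255, sgn +1
4πI² = N·(3j₀)²·(3jₘ)² = 2352/2431
I = +1·√(0.967503/4π) = 0.27747333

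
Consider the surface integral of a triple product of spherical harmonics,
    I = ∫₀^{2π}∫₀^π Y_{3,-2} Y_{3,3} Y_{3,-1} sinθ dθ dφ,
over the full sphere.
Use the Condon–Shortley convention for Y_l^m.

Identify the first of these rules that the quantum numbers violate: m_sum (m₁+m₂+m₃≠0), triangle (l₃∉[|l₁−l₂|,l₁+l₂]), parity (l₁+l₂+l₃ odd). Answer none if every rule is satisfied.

parity

Σmᵢ = 0  ✓
l₃∈[|l₁−l₂|,l₁+l₂]=[0,6], have l₃=3  ✓
Σlᵢ = 9 ⇒ odd  ✗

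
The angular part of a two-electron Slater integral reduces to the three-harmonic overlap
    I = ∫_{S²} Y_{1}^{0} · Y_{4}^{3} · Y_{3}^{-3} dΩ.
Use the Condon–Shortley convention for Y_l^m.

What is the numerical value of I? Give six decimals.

-0.162868

Checks pass: Σm=0; 8 even; l₃=3∈[3,5].
(2·1+1)(2·4+1)(2·3+1) = 189
Δ: 2! 0! 6! / 9! → 1/252
sum: t=1:−1/36 = -1/36
3j²(1 4 3; 0 0 0) = Δ·Π!·Σ² = 4/63  (sign +1)
sum: t=1:−1/720 = -1/720
3j²(1 4 3; 0 3 -3) = Δ·Π!·Σ² = 1/36  (sign -1)
combine: 4πI² = 189·4/63·1/36 = 1/3
take √, sign -1: I = -0.16286750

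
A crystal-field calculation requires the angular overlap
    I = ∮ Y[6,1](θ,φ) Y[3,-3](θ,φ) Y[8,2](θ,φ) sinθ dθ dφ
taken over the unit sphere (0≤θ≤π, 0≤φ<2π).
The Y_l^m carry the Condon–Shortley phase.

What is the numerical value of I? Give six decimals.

L=17 odd ⇒ parity kills the (l;000) factor ⇒ I = 0

0.000000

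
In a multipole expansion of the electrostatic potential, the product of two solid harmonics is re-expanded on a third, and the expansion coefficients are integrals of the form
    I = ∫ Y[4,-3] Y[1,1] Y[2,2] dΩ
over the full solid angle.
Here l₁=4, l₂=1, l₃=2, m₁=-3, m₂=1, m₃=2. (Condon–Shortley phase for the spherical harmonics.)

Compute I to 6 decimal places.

|4−1|≤2≤4+1 violated ⇒ I = 0

0.000000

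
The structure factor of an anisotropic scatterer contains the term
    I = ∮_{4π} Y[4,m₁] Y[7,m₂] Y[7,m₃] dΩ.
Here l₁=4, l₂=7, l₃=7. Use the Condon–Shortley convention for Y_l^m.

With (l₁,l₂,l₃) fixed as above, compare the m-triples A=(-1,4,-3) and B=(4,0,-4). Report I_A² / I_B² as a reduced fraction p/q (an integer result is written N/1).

169/300

Same 4,7,7: normalisation and zero-m 3j drop out of the ratio.
A: Δ: 4! 4! 10! / 19! → 1/58198140; sum: t=1:−1/522547200 t=2:+1/8709120 t=3:−1/1935360 t=4:+1/4354560 = -13/74649600; 3j²(4 7 7; -1 4 -3) = Δ·Π!·Σ² = 91/11628  (sign -1)
B: Δ: 4! 4! 10! / 19! → 1/58198140; sum: t=0:+1/17418240 = 1/17418240; 3j²(4 7 7; 4 0 -4) = Δ·Π!·Σ² = 175/12597  (sign -1)
I_A²/I_B² = (91/11628)/(175/12597) = 169/300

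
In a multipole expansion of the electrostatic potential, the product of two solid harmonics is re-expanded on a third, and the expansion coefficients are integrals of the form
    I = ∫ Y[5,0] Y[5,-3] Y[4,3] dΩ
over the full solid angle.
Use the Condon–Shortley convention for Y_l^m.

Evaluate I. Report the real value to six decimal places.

Checks pass: Σm=0; 14 even; l₃=4∈[0,10].
(2·5+1)(2·5+1)(2·4+1) = 1089
Δ: 6! 4! 4! / 15! → 1/3153150
sum: t=1:−1/69120 t=2:+1/1728 t=3:−1/576 t=4:+1/1728 t=5:−1/69120 = -7/11520
3j²(5 5 4; 0 0 0) = Δ·Π!·Σ² = 2/143  (sign -1)
sum: t=1:−1/17280 t=2:+1/6912 = 1/11520
3j²(5 5 4; 0 -3 3) = Δ·Π!·Σ² = 2/143  (sign -1)
combine: 4πI² = 1089·2/143·2/143 = 36/169
take √, sign +1: I = 0.13019760

0.130198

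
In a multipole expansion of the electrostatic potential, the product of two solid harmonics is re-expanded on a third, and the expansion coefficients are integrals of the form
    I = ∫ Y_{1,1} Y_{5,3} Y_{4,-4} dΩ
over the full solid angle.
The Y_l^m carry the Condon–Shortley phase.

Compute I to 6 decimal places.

-0.049106

m-sum 0 ✓  L=10 even ✓  4≤4≤6 ✓
Π(2lᵢ+1) = 3×11×9 = 297
triangle coeff Δ(1,5,4) = 1/495
Σ_t [1,1]: t=1:−1/576 = -1/576
(3j)²=5/99 [(1 5 4; 0 0 0)], sign=-1
Σ_t [0,0]: t=0:+1/80640 = 1/80640
(3j)²=1/495 [(1 5 4; 1 3 -4)], sign=+1
⇒ 4πI² = 1/33
I = (-1)√(1/33/(4π)) = -0.04910640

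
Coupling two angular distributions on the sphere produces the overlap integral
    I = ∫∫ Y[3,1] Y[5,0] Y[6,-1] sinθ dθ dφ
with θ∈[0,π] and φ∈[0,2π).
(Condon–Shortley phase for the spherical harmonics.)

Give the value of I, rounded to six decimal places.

m-sum 0 ✓  L=14 even ✓  2≤6≤8 ✓
Π(2lᵢ+1) = 7×11×13 = 1001
triangle coeff Δ(3,5,6) = 1/675675
Σ_t [0,2]: t=0:+1/8640 t=1:−1/2304 t=2:+1/8640 = -7/34560
(3j)²=7/429 [(3 5 6; 0 0 0)], sign=-1
Σ_t [0,2]: t=0:+1/5760 t=1:−1/3456 t=2:+1/34560 = -1/11520
(3j)²=2/429 [(3 5 6; 1 0 -1)], sign=+1
⇒ 4πI² = 98/1287
I = (-1)√(98/1287/(4π)) = -0.07784287

-0.077843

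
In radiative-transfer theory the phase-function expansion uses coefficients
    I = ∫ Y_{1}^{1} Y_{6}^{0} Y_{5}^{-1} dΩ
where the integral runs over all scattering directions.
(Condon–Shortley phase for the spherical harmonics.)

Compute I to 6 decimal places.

Checks pass: Σm=0; 12 even; l₃=5∈[5,7].
(2·1+1)(2·6+1)(2·5+1) = 429
Δ: 2! 0! 10! / 13! → 1/858
sum: t=1:−1/14400 = -1/14400
3j²(1 6 5; 0 0 0) = Δ·Π!·Σ² = 6/143  (sign +1)
sum: t=0:+1/34560 = 1/34560
3j²(1 6 5; 1 0 -1) = Δ·Π!·Σ² = 5/286  (sign +1)
combine: 4πI² = 429·6/143·5/286 = 45/143
take √, sign +1: I = 0.15824621

0.158246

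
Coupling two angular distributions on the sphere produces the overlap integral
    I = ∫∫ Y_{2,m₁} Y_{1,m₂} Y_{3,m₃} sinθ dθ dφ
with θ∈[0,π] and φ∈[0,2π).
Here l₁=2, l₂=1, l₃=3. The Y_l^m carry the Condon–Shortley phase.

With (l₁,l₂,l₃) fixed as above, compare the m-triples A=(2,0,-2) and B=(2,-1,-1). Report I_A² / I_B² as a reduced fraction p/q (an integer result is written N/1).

Shared (l₁,l₂,l₃)=(2,1,3): N and (l;000)² cancel in I_A²/I_B².
A: Δ = 0!·4!·2!/7! = 1/105; Racah Σ t=0..0: t=0:+1/24 = 1/24; ⇒ 3j(2 1 3; 2 0 -2)² = 1/21, sgn -1
B: Δ = 0!·4!·2!/7! = 1/105; Racah Σ t=0..0: t=0:+1/48 = 1/48; ⇒ 3j(2 1 3; 2 -1 -1)² = 1/105, sgn +1
I_A²/I_B² = (1/21)/(1/105) = 5/1

5/1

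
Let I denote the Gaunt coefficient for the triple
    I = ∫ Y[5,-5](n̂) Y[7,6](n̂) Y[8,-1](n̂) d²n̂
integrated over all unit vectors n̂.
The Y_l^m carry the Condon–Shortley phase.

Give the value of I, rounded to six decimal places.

Checks pass: Σm=0; 20 even; l₃=8∈[2,12].
(2·5+1)(2·7+1)(2·8+1) = 2805
Δ: 4! 6! 10! / 21! → 1/814773960
sum: t=0:+1/87091200 t=1:−1/4976640 t=2:+1/2073600 t=3:−1/4976640 t=4:+1/87091200 = 1/9676800
3j²(5 7 8; 0 0 0) = Δ·Π!·Σ² = 360/46189  (sign +1)
sum: t=4:+1/6270566400 = 1/6270566400
3j²(5 7 8; -5 6 -1) = Δ·Π!·Σ² = 5/3876  (sign -1)
combine: 4πI² = 2805·360/46189·5/3876 = 2250/79781
take √, sign -1: I = -0.04737362

-0.047374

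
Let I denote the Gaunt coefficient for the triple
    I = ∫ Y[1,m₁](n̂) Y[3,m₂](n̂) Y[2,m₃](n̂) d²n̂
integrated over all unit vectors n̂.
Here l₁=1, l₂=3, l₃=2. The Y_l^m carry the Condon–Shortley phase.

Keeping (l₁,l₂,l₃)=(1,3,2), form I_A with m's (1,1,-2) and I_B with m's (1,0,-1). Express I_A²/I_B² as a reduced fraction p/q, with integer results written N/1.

1/3

Shared (l₁,l₂,l₃)=(1,3,2): N and (l;000)² cancel in I_A²/I_B².
A: Δ = 2!·0!·4!/7! = 1/105; Racah Σ t=0..0: t=0:+1/48 = 1/48; ⇒ 3j(1 3 2; 1 1 -2)² = 1/105, sgn +1
B: Δ = 2!·0!·4!/7! = 1/105; Racah Σ t=0..0: t=0:+1/12 = 1/12; ⇒ 3j(1 3 2; 1 0 -1)² = 1/35, sgn -1
I_A²/I_B² = (1/105)/(1/35) = 1/3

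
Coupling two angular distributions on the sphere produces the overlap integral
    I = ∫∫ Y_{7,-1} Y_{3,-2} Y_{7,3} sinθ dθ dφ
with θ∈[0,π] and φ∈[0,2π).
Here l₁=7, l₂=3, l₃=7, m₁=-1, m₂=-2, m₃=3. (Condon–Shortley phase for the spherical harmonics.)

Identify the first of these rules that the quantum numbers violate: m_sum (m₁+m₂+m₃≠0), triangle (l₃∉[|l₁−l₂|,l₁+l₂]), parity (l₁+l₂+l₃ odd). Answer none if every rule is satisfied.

parity

azimuthal sum: -1 − 2 + 3 = 0  ✓
4 ≤ 7 ≤ 10 (triangle on l)  ✓
L = 7 + 3 + 7 = 17 (odd)  ✗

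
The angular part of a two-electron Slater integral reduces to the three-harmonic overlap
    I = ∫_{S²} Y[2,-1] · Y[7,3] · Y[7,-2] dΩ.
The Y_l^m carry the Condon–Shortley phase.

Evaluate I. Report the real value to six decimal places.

-0.123591

m-sum 0 ✓  L=16 even ✓  5≤7≤9 ✓
Π(2lᵢ+1) = 5×15×15 = 1125
triangle coeff Δ(2,7,7) = 1/185640
Σ_t [0,2]: t=0:+1/2419200 t=1:−1/518400 t=2:+1/2419200 = -1/907200
(3j)²=56/3315 [(2 7 7; 0 0 0)], sign=+1
Σ_t [1,2]: t=1:−1/4354560 t=2:+1/1935360 = 1/3483648
(3j)²=125/12376 [(2 7 7; -1 3 -2)], sign=-1
⇒ 4πI² = 9375/48841
I = (-1)√(9375/48841/(4π)) = -0.12359145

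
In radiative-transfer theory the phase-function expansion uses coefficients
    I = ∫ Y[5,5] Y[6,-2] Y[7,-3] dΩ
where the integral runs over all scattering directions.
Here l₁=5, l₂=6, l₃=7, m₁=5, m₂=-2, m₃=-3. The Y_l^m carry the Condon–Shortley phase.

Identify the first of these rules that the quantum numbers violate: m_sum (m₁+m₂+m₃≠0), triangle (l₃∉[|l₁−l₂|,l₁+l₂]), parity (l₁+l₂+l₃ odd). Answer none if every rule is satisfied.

none

m₁+m₂+m₃ = 5 − 2 − 3 = 0  ✓
triangle: |5−6|=1 ≤ l₃=7 ≤ 5+6=11  ✓
parity: l₁+l₂+l₃ = 18 is even  ✓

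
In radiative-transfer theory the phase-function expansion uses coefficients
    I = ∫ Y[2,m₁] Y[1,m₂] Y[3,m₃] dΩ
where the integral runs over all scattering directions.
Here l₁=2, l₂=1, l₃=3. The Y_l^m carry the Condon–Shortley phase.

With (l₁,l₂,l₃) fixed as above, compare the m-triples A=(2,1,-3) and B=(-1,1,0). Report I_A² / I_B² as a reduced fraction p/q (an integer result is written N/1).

l's match ⇒ only the (l;m) 3-j factors differ between A and B.
A: triangle coeff Δ(2,1,3) = 1/105; Σ_t [0,0]: t=0:+1/48 = 1/48; (3j)²=1/7 [(2 1 3; 2 1 -3)], sign=+1
B: triangle coeff Δ(2,1,3) = 1/105; Σ_t [0,0]: t=0:+1/12 = 1/12; (3j)²=1/35 [(2 1 3; -1 1 0)], sign=-1
I_A²/I_B² = (1/7)/(1/35) = 5/1

5/1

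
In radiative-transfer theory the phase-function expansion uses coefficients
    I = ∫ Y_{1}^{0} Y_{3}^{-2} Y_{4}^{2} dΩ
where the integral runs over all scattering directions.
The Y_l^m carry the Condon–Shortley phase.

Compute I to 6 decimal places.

0.213244

Checks pass: Σm=0; 8 even; l₃=4∈[2,4].
(2·1+1)(2·3+1)(2·4+1) = 189
Δ: 0! 2! 6! / 9! → 1/252
sum: t=0:+1/36 = 1/36
3j²(1 3 4; 0 0 0) = Δ·Π!·Σ² = 4/63  (sign +1)
sum: t=0:+1/120 = 1/120
3j²(1 3 4; 0 -2 2) = Δ·Π!·Σ² = 1/21  (sign +1)
combine: 4πI² = 189·4/63·1/21 = 4/7
take √, sign +1: I = 0.21324362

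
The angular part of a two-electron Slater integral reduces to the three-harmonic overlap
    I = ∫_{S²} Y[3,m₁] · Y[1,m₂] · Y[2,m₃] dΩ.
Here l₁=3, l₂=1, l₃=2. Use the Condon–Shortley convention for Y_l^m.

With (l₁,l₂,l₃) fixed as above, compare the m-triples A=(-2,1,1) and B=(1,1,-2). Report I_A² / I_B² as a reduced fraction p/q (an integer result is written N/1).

Shared (l₁,l₂,l₃)=(3,1,2): N and (l;000)² cancel in I_A²/I_B².
A: Δ = 2!·4!·0!/7! = 1/105; Racah Σ t=2..2: t=2:+1/12 = 1/12; ⇒ 3j(3 1 2; -2 1 1)² = 2/21, sgn -1
B: Δ = 2!·4!·0!/7! = 1/105; Racah Σ t=2..2: t=2:+1/48 = 1/48; ⇒ 3j(3 1 2; 1 1 -2)² = 1/105, sgn +1
I_A²/I_B² = (2/21)/(1/105) = 10/1

10/1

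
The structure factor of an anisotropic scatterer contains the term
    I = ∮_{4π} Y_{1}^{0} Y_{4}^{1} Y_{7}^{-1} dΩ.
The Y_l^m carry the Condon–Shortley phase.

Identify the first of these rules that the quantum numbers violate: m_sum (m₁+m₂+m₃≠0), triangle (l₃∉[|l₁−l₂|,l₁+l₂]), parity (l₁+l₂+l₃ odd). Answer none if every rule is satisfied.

Σmᵢ = 0  ✓
l₃∈[|l₁−l₂|,l₁+l₂]=[3,5], have l₃=7  ✗
Σlᵢ = 12 ⇒ even

triangle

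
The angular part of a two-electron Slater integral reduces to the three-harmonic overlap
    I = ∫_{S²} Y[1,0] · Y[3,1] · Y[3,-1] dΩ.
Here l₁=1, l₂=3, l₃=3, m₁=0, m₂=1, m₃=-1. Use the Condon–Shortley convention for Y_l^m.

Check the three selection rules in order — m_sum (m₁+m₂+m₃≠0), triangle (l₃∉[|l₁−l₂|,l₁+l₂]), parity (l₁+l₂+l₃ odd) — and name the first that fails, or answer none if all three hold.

parity

azimuthal sum: 0 + 1 − 1 = 0  ✓
2 ≤ 3 ≤ 4 (triangle on l)  ✓
L = 1 + 3 + 3 = 7 (odd)  ✗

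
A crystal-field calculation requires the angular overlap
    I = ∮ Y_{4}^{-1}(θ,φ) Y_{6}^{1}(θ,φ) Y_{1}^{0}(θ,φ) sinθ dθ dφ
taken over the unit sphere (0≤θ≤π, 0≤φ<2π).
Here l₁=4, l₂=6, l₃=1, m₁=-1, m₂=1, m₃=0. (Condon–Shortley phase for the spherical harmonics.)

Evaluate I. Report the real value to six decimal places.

l₃=1 ∉ [2,10] — triangle fails ⇒ I = 0

0.000000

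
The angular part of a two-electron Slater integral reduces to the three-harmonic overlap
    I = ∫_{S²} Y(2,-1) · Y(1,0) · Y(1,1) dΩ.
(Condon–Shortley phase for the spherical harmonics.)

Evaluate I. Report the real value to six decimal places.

-0.218510

Checks pass: Σm=0; 4 even; l₃=1∈[1,3].
(2·2+1)(2·1+1)(2·1+1) = 45
Δ: 2! 2! 0! / 5! → 1/30
sum: t=1:−1/1 = -1/1
3j²(2 1 1; 0 0 0) = Δ·Π!·Σ² = 2/15  (sign +1)
sum: t=1:−1/2 = -1/2
3j²(2 1 1; -1 0 1) = Δ·Π!·Σ² = 1/10  (sign -1)
combine: 4πI² = 45·2/15·1/10 = 3/5
take √, sign -1: I = -0.21850969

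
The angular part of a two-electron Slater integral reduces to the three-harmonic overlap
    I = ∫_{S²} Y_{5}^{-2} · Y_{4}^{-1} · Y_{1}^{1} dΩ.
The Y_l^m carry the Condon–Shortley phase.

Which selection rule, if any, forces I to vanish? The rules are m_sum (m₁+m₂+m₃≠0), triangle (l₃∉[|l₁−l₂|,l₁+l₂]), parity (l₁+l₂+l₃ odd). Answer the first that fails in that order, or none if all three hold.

Σmᵢ = -2  ✗
l₃∈[|l₁−l₂|,l₁+l₂]=[1,9], have l₃=1
Σlᵢ = 10 ⇒ even

m_sum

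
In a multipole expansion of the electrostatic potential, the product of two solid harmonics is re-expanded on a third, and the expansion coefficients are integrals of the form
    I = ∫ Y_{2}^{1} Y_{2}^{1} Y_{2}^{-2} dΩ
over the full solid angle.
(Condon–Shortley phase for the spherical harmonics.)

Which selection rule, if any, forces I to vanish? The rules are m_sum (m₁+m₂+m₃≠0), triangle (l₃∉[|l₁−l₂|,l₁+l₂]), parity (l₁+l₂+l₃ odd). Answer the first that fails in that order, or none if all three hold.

none

m₁+m₂+m₃ = 1 + 1 − 2 = 0  ✓
triangle: |2−2|=0 ≤ l₃=2 ≤ 2+2=4  ✓
parity: l₁+l₂+l₃ = 6 is even  ✓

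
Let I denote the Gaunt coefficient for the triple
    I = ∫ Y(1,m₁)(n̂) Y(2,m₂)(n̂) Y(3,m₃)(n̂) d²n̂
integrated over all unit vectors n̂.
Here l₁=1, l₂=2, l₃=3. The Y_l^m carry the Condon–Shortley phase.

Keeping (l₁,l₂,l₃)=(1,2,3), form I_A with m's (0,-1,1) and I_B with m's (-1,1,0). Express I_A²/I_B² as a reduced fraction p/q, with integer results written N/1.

Shared (l₁,l₂,l₃)=(1,2,3): N and (l;000)² cancel in I_A²/I_B².
A: Δ = 0!·2!·4!/7! = 1/105; Racah Σ t=0..0: t=0:+1/6 = 1/6; ⇒ 3j(1 2 3; 0 -1 1)² = 8/105, sgn +1
B: Δ = 0!·2!·4!/7! = 1/105; Racah Σ t=0..0: t=0:+1/12 = 1/12; ⇒ 3j(1 2 3; -1 1 0)² = 1/35, sgn -1
I_A²/I_B² = (8/105)/(1/35) = 8/3

8/3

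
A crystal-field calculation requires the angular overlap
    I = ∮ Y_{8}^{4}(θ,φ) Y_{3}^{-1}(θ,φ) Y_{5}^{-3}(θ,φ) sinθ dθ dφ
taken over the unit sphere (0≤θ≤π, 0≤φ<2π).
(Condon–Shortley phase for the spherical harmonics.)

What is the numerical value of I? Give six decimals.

0.228801

m-sum 0 ✓  L=16 even ✓  5≤5≤11 ✓
Π(2lᵢ+1) = 17×7×11 = 1309
triangle coeff Δ(8,3,5) = 1/136136
Σ_t [3,3]: t=3:−1/518400 = -1/518400
(3j)²=56/2431 [(8 3 5; 0 0 0)], sign=+1
Σ_t [2,2]: t=2:+1/3870720 = 1/3870720
(3j)²=135/6188 [(8 3 5; 4 -1 -3)], sign=+1
⇒ 4πI² = 1890/2873
I = (+1)√(1890/2873/(4π)) = 0.22880113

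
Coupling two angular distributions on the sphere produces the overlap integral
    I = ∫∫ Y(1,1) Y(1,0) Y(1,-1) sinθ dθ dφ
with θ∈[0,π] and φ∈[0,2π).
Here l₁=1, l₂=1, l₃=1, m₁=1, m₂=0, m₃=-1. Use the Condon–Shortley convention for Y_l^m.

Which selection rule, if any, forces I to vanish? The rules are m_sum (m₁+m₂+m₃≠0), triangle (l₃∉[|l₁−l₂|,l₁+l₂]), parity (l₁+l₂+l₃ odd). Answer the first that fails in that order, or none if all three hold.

m₁+m₂+m₃ = 1 + 0 − 1 = 0  ✓
triangle: |1−1|=0 ≤ l₃=1 ≤ 1+1=2  ✓
parity: l₁+l₂+l₃ = 3 is odd  ✗

parity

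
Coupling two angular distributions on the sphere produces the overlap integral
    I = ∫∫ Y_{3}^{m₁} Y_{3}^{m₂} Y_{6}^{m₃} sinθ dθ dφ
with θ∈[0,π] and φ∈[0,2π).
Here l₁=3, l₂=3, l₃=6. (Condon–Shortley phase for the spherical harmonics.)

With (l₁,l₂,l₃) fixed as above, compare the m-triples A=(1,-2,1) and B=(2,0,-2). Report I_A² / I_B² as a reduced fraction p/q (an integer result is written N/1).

Same 3,3,6: normalisation and zero-m 3j drop out of the ratio.
A: Δ: 0! 6! 6! / 13! → 1/12012; sum: t=0:+1/5760 = 1/5760; 3j²(3 3 6; 1 -2 1) = Δ·Π!·Σ² = 5/572  (sign -1)
B: Δ: 0! 6! 6! / 13! → 1/12012; sum: t=0:+1/4320 = 1/4320; 3j²(3 3 6; 2 0 -2) = Δ·Π!·Σ² = 8/429  (sign +1)
I_A²/I_B² = (5/572)/(8/429) = 15/32

15/32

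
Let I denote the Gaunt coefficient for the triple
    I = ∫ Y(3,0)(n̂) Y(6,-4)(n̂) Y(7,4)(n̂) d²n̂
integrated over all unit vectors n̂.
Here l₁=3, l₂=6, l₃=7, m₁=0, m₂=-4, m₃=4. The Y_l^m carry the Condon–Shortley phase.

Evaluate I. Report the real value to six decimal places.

-0.078810

Rules hold: Σm=0, L=16 even, 3≤7≤9.
N = 7·13·15 = 1365
Δ = 2!·4!·10!/17! = 1/2042040
Racah Σ t=0..2: t=0:+1/207360 t=1:−1/57600 t=2:+1/207360 = -1/129600
⇒ 3j(3 6 7; 0 0 0)² = 168/12155, sgn +1
Racah Σ t=0..2: t=0:+1/967680 t=1:−1/1451520 t=2:+1/43545600 = 1/2721600
⇒ 3j(3 6 7; 0 -4 4)² = 32/7735, sgn -1
4πI² = N·(3j₀)²·(3jₘ)² = 16128/206635
I = -1·√(0.0780507/4π) = -0.07881037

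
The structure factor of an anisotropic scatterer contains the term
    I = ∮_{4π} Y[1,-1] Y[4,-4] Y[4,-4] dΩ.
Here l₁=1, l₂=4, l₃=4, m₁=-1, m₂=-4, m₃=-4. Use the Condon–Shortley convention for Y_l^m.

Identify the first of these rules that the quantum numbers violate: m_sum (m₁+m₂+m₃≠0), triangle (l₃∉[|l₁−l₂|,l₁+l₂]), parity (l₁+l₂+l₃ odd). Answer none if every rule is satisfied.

m_sum

m₁+m₂+m₃ = -1 − 4 − 4 = -9  ✗
triangle: |1−4|=3 ≤ l₃=4 ≤ 1+4=5
parity: l₁+l₂+l₃ = 9 is odd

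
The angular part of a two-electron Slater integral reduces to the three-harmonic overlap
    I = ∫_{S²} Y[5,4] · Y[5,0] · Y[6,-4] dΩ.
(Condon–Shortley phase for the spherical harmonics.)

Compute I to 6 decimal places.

Rules hold: Σm=0, L=16 even, 0≤6≤10.
N = 11·11·13 = 1573
Δ = 4!·6!·6!/17! = 1/28588560
Racah Σ t=0..4: t=0:+1/345600 t=1:−1/13824 t=2:+1/5184 t=3:−1/13824 t=4:+1/345600 = 7/129600
⇒ 3j(5 5 6; 0 0 0)² = 80/7293, sgn +1
Racah Σ t=0..1: t=0:+1/345600 t=1:−1/207360 = -1/518400
⇒ 3j(5 5 6; 4 0 -4)² = 12/2431, sgn -1
4πI² = N·(3j₀)²·(3jₘ)² = 320/3757
I = -1·√(0.0851743/4π) = -0.08232836

-0.082328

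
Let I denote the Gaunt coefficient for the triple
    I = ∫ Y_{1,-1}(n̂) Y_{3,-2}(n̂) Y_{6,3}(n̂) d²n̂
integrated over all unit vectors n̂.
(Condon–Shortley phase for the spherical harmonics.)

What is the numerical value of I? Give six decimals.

l₃=6 ∉ [2,4] — triangle fails ⇒ I = 0

0.000000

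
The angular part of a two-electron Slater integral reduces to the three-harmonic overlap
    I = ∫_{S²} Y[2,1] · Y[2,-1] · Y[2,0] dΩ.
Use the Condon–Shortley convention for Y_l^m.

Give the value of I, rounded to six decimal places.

Rules hold: Σm=0, L=6 even, 0≤2≤4.
N = 5·5·5 = 125
Δ = 2!·2!·2!/7! = 1/630
Racah Σ t=0..2: t=0:+1/8 t=1:−1/1 t=2:+1/8 = -3/4
⇒ 3j(2 2 2; 0 0 0)² = 2/35, sgn -1
Racah Σ t=0..1: t=0:+1/2 t=1:−1/4 = 1/4
⇒ 3j(2 2 2; 1 -1 0)² = 1/70, sgn +1
4πI² = N·(3j₀)²·(3jₘ)² = 5/49
I = -1·√(0.102041/4π) = -0.09011188

-0.090112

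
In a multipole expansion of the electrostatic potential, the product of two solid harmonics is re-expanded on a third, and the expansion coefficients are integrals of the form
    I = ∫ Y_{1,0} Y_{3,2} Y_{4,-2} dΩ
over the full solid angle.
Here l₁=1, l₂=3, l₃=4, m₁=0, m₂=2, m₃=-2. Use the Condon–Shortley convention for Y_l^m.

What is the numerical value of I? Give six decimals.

0.213244

m-sum 0 ✓  L=8 even ✓  2≤4≤4 ✓
Π(2lᵢ+1) = 3×7×9 = 189
triangle coeff Δ(1,3,4) = 1/252
Σ_t [0,0]: t=0:+1/36 = 1/36
(3j)²=4/63 [(1 3 4; 0 0 0)], sign=+1
Σ_t [0,0]: t=0:+1/120 = 1/120
(3j)²=1/21 [(1 3 4; 0 2 -2)], sign=+1
⇒ 4πI² = 4/7
I = (+1)√(4/7/(4π)) = 0.21324362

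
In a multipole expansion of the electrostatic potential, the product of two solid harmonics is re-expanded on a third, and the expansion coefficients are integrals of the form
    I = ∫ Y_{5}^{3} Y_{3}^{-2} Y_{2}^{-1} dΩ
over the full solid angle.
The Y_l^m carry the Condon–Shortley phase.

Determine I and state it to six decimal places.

m-sum 0 ✓  L=10 even ✓  2≤2≤8 ✓
Π(2lᵢ+1) = 11×7×5 = 385
triangle coeff Δ(5,3,2) = 1/2310
Σ_t [3,3]: t=3:−1/144 = -1/144
(3j)²=10/231 [(5 3 2; 0 0 0)], sign=-1
Σ_t [1,1]: t=1:−1/720 = -1/720
(3j)²=8/165 [(5 3 2; 3 -2 -1)], sign=+1
⇒ 4πI² = 80/99
I = (-1)√(80/99/(4π)) = -0.25358436

-0.253584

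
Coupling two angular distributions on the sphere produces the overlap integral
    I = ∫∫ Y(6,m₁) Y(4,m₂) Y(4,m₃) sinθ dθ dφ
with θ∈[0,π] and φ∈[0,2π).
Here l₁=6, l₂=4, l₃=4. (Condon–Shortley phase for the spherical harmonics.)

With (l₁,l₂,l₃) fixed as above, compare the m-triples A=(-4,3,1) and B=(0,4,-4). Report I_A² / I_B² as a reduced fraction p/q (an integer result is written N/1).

9/8

Shared (l₁,l₂,l₃)=(6,4,4): N and (l;000)² cancel in I_A²/I_B².
A: Δ = 6!·6!·2!/15! = 1/1261260; Racah Σ t=5..6: t=5:−1/28800 t=6:+1/34560 = -1/172800; ⇒ 3j(6 4 4; -4 3 1)² = 1/1430, sgn +1
B: Δ = 6!·6!·2!/15! = 1/1261260; Racah Σ t=6..6: t=6:+1/1036800 = 1/1036800; ⇒ 3j(6 4 4; 0 4 -4)² = 4/6435, sgn +1
I_A²/I_B² = (1/1430)/(4/6435) = 9/8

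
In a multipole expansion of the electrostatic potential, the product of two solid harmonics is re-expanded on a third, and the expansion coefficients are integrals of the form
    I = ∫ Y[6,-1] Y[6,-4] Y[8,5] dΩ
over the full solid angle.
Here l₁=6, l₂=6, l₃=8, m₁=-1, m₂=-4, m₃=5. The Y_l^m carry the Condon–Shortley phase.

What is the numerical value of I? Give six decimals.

0.126849

Checks pass: Σm=0; 20 even; l₃=8∈[0,12].
(2·6+1)(2·6+1)(2·8+1) = 2873
Δ: 4! 8! 8! / 21! → 1/1309458150
sum: t=0:+1/49766400 t=1:−1/3110400 t=2:+1/1327104 t=3:−1/3110400 t=4:+1/49766400 = 1/6635520
3j²(6 6 8; 0 0 0) = Δ·Π!·Σ² = 350/46189  (sign +1)
sum: t=0:+1/174182400 t=1:−1/43545600 t=2:+1/116121600 = -1/116121600
3j²(6 6 8; -1 -4 5) = Δ·Π!·Σ² = 3/323  (sign +1)
combine: 4πI² = 2873·350/46189·3/323 = 13650/67507
take √, sign +1: I = 0.12684898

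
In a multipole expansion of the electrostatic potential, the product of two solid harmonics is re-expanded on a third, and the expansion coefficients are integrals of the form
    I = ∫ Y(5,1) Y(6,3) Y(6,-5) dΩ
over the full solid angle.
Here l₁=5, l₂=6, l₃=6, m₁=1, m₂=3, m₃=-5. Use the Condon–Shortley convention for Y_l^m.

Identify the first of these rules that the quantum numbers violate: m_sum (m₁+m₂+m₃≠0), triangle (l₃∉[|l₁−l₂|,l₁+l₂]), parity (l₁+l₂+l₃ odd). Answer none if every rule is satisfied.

m_sum

m₁+m₂+m₃ = 1 + 3 − 5 = -1  ✗
triangle: |5−6|=1 ≤ l₃=6 ≤ 5+6=11
parity: l₁+l₂+l₃ = 17 is odd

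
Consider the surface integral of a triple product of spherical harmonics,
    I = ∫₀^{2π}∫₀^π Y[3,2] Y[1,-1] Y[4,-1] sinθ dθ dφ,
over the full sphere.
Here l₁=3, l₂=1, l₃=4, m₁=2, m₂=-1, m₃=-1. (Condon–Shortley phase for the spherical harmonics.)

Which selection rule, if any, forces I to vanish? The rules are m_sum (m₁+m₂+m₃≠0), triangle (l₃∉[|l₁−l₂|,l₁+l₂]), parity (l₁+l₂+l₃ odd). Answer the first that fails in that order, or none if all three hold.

none

m₁+m₂+m₃ = 2 − 1 − 1 = 0  ✓
triangle: |3−1|=2 ≤ l₃=4 ≤ 3+1=4  ✓
parity: l₁+l₂+l₃ = 8 is even  ✓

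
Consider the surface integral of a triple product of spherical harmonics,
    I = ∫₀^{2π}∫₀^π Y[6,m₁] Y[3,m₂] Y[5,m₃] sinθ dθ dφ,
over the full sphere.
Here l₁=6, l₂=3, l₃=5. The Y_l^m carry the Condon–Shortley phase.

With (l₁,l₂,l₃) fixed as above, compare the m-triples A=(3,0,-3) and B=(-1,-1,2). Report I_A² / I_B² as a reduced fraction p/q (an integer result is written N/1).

1/5

Same 6,3,5: normalisation and zero-m 3j drop out of the ratio.
A: Δ: 4! 8! 2! / 15! → 1/675675; sum: t=1:−1/17280 t=2:+1/20160 t=3:−1/483840 = -1/96768; 3j²(6 3 5; 3 0 -3) = Δ·Π!·Σ² = 1/1001  (sign -1)
B: Δ: 4! 8! 2! / 15! → 1/675675; sum: t=0:+1/241920 t=1:−1/8640 t=2:+1/5760 = 1/16128; 3j²(6 3 5; -1 -1 2) = Δ·Π!·Σ² = 5/1001  (sign -1)
I_A²/I_B² = (1/1001)/(5/1001) = 1/5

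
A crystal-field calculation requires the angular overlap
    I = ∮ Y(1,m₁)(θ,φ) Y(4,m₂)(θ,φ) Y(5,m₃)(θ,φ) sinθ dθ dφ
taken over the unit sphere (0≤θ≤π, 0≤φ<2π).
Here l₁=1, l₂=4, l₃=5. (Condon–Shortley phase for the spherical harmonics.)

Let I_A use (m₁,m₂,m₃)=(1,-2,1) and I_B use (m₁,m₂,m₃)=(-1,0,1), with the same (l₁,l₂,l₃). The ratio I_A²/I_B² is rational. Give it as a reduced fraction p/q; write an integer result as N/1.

2/5

Shared (l₁,l₂,l₃)=(1,4,5): N and (l;000)² cancel in I_A²/I_B².
A: Δ = 0!·2!·8!/11! = 1/495; Racah Σ t=0..0: t=0:+1/2880 = 1/2880; ⇒ 3j(1 4 5; 1 -2 1)² = 2/165, sgn +1
B: Δ = 0!·2!·8!/11! = 1/495; Racah Σ t=0..0: t=0:+1/1152 = 1/1152; ⇒ 3j(1 4 5; -1 0 1)² = 1/33, sgn +1
I_A²/I_B² = (2/165)/(1/33) = 2/5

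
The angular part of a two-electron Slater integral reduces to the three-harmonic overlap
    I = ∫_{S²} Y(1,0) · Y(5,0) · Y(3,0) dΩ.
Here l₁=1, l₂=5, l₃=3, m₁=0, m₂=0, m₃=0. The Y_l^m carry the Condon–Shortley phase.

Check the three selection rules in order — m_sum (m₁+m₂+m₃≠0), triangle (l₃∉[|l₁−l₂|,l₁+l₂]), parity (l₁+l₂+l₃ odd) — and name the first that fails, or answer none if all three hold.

triangle

azimuthal sum: 0 + 0 + 0 = 0  ✓
4 ≤ 3 ≤ 6 (triangle on l)  ✗
L = 1 + 5 + 3 = 9 (odd)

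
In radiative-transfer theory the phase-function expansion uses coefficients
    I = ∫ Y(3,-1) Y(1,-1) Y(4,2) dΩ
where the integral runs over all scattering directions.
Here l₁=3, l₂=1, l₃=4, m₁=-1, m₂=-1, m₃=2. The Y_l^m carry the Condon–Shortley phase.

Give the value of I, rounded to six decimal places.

0.238414

Rules hold: Σm=0, L=8 even, 2≤4≤4.
N = 7·3·9 = 189
Δ = 0!·6!·2!/9! = 1/252
Racah Σ t=0..0: t=0:+1/36 = 1/36
⇒ 3j(3 1 4; 0 0 0)² = 4/63, sgn +1
Racah Σ t=0..0: t=0:+1/96 = 1/96
⇒ 3j(3 1 4; -1 -1 2)² = 5/84, sgn +1
4πI² = N·(3j₀)²·(3jₘ)² = 5/7
I = +1·√(0.714286/4π) = 0.23841361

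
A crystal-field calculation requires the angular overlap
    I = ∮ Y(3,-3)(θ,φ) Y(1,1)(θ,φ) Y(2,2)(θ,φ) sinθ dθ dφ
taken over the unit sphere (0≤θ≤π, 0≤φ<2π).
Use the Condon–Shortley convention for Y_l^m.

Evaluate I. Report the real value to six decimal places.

Rules hold: Σm=0, L=6 even, 2≤2≤4.
N = 7·3·5 = 105
Δ = 2!·4!·0!/7! = 1/105
Racah Σ t=1..1: t=1:−1/4 = -1/4
⇒ 3j(3 1 2; 0 0 0)² = 3/35, sgn -1
Racah Σ t=2..2: t=2:+1/48 = 1/48
⇒ 3j(3 1 2; -3 1 2)² = 1/7, sgn +1
4πI² = N·(3j₀)²·(3jₘ)² = 9/7
I = -1·√(1.28571/4π) = -0.31986543

-0.319865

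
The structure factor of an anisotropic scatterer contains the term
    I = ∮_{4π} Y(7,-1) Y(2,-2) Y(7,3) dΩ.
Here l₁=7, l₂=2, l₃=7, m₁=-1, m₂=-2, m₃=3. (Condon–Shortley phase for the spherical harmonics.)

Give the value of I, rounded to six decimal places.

Checks pass: Σm=0; 16 even; l₃=7∈[5,9].
(2·7+1)(2·2+1)(2·7+1) = 1125
Δ: 2! 12! 2! / 17! → 1/185640
sum: t=0:+1/2419200 t=1:−1/518400 t=2:+1/2419200 = -1/907200
3j²(7 2 7; 0 0 0) = Δ·Π!·Σ² = 56/3315  (sign +1)
sum: t=0:+1/3870720 = 1/3870720
3j²(7 2 7; -1 -2 3) = Δ·Π!·Σ² = 135/6188  (sign +1)
combine: 4πI² = 1125·56/3315·135/6188 = 20250/48841
take √, sign +1: I = 0.18164160

0.181642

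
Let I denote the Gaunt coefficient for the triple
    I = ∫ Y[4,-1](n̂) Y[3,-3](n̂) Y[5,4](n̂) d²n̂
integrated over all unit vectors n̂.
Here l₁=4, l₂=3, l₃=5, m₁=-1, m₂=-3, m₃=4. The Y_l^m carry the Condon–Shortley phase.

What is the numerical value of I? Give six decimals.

-0.186208

Checks pass: Σm=0; 12 even; l₃=5∈[1,7].
(2·4+1)(2·3+1)(2·5+1) = 693
Δ: 2! 6! 4! / 13! → 1/180180
sum: t=0:+1/576 t=1:−1/144 t=2:+1/576 = -1/288
3j²(4 3 5; 0 0 0) = Δ·Π!·Σ² = 20/1001  (sign +1)
sum: t=0:+1/5760 = 1/5760
3j²(4 3 5; -1 -3 4) = Δ·Π!·Σ² = 9/286  (sign -1)
combine: 4πI² = 693·20/1001·9/286 = 810/1859
take √, sign -1: I = -0.18620781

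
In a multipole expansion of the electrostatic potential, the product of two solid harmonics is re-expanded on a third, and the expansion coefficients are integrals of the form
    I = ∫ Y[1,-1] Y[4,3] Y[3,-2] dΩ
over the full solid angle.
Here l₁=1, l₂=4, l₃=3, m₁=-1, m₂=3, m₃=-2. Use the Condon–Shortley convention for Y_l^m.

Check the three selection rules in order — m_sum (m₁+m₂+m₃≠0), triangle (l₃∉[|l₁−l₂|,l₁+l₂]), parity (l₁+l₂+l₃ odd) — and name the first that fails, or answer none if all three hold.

azimuthal sum: -1 + 3 − 2 = 0  ✓
3 ≤ 3 ≤ 5 (triangle on l)  ✓
L = 1 + 4 + 3 = 8 (even)  ✓

none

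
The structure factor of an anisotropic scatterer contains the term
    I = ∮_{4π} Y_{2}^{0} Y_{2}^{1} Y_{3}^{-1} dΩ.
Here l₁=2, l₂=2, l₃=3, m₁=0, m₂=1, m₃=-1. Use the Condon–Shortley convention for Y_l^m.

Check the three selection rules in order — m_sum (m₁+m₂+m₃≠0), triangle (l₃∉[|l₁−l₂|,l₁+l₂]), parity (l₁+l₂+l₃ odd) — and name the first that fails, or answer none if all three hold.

m₁+m₂+m₃ = 0 + 1 − 1 = 0  ✓
triangle: |2−2|=0 ≤ l₃=3 ≤ 2+2=4  ✓
parity: l₁+l₂+l₃ = 7 is odd  ✗

parity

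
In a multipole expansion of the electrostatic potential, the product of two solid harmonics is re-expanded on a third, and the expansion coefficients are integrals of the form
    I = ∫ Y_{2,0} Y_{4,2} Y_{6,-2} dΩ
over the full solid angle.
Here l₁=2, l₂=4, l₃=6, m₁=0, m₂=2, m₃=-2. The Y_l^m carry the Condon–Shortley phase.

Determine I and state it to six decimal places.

Rules hold: Σm=0, L=12 even, 2≤6≤6.
N = 5·9·13 = 585
Δ = 0!·4!·8!/13! = 1/6435
Racah Σ t=0..0: t=0:+1/2304 = 1/2304
⇒ 3j(2 4 6; 0 0 0)² = 5/143, sgn +1
Racah Σ t=0..0: t=0:+1/5760 = 1/5760
⇒ 3j(2 4 6; 0 2 -2)² = 56/2145, sgn +1
4πI² = N·(3j₀)²·(3jₘ)² = 840/1573
I = +1·√(0.534011/4π) = 0.20614383

0.206144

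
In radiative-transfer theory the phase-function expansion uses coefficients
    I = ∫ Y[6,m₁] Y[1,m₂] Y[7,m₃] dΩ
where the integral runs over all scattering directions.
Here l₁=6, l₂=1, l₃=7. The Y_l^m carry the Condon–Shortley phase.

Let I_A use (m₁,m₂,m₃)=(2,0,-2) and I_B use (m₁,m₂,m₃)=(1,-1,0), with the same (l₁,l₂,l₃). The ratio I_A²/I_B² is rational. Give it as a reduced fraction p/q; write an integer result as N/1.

15/7

Shared (l₁,l₂,l₃)=(6,1,7): N and (l;000)² cancel in I_A²/I_B².
A: Δ = 0!·12!·2!/15! = 1/1365; Racah Σ t=0..0: t=0:+1/967680 = 1/967680; ⇒ 3j(6 1 7; 2 0 -2)² = 3/91, sgn -1
B: Δ = 0!·12!·2!/15! = 1/1365; Racah Σ t=0..0: t=0:+1/1209600 = 1/1209600; ⇒ 3j(6 1 7; 1 -1 0)² = 1/65, sgn -1
I_A²/I_B² = (3/91)/(1/65) = 15/7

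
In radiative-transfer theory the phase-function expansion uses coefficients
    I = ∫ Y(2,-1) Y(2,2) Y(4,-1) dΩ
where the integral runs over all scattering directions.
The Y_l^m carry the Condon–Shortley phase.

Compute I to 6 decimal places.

-0.090112

Checks pass: Σm=0; 8 even; l₃=4∈[0,4].
(2·2+1)(2·2+1)(2·4+1) = 225
Δ: 0! 4! 4! / 9! → 1/630
sum: t=0:+1/16 = 1/16
3j²(2 2 4; 0 0 0) = Δ·Π!·Σ² = 2/35  (sign +1)
sum: t=0:+1/144 = 1/144
3j²(2 2 4; -1 2 -1) = Δ·Π!·Σ² = 1/126  (sign -1)
combine: 4πI² = 225·2/35·1/126 = 5/49
take √, sign -1: I = -0.09011188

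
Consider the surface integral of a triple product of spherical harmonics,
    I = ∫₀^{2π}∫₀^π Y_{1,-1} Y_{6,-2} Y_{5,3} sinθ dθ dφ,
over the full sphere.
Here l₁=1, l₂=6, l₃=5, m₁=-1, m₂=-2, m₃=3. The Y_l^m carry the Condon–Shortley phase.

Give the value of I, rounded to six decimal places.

0.100084

Checks pass: Σm=0; 12 even; l₃=5∈[5,7].
(2·1+1)(2·6+1)(2·5+1) = 429
Δ: 2! 0! 10! / 13! → 1/858
sum: t=1:−1/14400 = -1/14400
3j²(1 6 5; 0 0 0) = Δ·Π!·Σ² = 6/143  (sign +1)
sum: t=2:+1/161280 = 1/161280
3j²(1 6 5; -1 -2 3) = Δ·Π!·Σ² = 1/143  (sign +1)
combine: 4πI² = 429·6/143·1/143 = 18/143
take √, sign +1: I = 0.10008369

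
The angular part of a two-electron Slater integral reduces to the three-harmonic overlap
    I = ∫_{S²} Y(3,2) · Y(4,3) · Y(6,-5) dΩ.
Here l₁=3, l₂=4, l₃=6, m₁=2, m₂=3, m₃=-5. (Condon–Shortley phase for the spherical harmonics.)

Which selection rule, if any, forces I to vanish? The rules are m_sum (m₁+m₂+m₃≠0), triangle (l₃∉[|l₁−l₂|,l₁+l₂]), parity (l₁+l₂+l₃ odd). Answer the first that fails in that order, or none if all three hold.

Σmᵢ = 0  ✓
l₃∈[|l₁−l₂|,l₁+l₂]=[1,7], have l₃=6  ✓
Σlᵢ = 13 ⇒ odd  ✗

parity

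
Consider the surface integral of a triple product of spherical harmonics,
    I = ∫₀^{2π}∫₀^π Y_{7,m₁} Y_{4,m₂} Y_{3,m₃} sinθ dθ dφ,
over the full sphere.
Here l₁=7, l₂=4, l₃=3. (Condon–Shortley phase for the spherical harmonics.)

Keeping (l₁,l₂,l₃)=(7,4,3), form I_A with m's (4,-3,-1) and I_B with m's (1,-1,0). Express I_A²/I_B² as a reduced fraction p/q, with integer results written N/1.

99/112

l's match ⇒ only the (l;m) 3-j factors differ between A and B.
A: triangle coeff Δ(7,4,3) = 1/45045; Σ_t [1,1]: t=1:−1/241920 = -1/241920; (3j)²=2/91 [(7 4 3; 4 -3 -1)], sign=-1
B: triangle coeff Δ(7,4,3) = 1/45045; Σ_t [3,3]: t=3:−1/25920 = -1/25920; (3j)²=32/1287 [(7 4 3; 1 -1 0)], sign=+1
I_A²/I_B² = (2/91)/(32/1287) = 99/112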